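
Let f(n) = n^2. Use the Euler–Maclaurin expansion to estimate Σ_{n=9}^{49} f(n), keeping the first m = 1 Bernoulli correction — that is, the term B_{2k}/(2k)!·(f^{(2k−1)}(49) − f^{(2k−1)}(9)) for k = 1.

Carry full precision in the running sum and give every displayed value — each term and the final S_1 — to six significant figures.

S_1 ≈ 40221.0

∫_9^49 x^2 dx evaluates to 38973.3.
½[f(9) + f(49)] = ½[81.0000 + 2401.00] = 1241.00.
Integral + boundary = 40214.3.
k=1: B_{2}/(2)! × [f^{(1)}(49) − f^{(1)}(9)] = 1/12 × (98.0000 − 18.0000) = 6.66667.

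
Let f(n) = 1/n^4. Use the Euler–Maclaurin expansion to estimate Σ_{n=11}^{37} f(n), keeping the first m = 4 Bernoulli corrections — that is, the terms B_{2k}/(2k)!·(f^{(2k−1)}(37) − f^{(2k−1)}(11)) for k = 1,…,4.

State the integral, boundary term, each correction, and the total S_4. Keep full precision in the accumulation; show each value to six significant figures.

The integral term ∫_11^37 1/x^4 dx = 0.000243858.
Boundary: ½(f(11) + f(37)) = ½(6.83013e-05 + 5.33572e-07) = 3.44175e-05.
Integral + boundary = 0.000278275.
k=1: B_{2}/(2)! × [f^{(1)}(37) − f^{(1)}(11)] = 1/12 × (-5.76835e-08 − (-2.48369e-05)) = 2.06493e-06.
Partial sum through k=1: 0.000280340.
k=2: B_{4}/(4)! × [f^{(3)}(37) − f^{(3)}(11)] = −1/720 × (-1.26406e-09 − (-6.15790e-06)) = -8.55088e-09.
Partial sum through k=2: 0.000280331.
k=3: B_{6}/(6)! × [f^{(5)}(37) − f^{(5)}(11)] = 1/30240 × (-5.17075e-11 − (-2.84994e-06)) = 9.42422e-11.
Partial sum through k=3: 0.000280331.
k=4: B_{8}/(8)! × [f^{(7)}(37) − f^{(7)}(11)] = −1/1209600 × (-3.39933e-12 − (-2.11979e-06)) = -1.75247e-12.

S_4 ≈ 0.000280331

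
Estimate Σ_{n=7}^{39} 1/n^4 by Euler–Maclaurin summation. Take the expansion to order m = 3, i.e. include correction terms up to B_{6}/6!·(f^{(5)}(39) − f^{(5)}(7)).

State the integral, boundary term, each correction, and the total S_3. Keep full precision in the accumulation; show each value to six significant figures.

S_3 ≈ 0.00119429

Integral: ∫_7^39 1/x^4 dx = 0.000966198.
Boundary: ½(f(7) + f(39)) = ½(0.000416493 + 4.32257e-07) = 0.000208463.
So far: 0.00117466.
Correction k=1: B_{2}/2! · (f^{(1)}(39) − f^{(1)}(7)) = 1/12 · (-4.43340e-08 − (-0.000237996)) = 1.98293e-05.
Running total after k=1: 0.00119449.
Correction k=2: B_{4}/4! · (f^{(3)}(39) − f^{(3)}(7)) = −1/720 · (-8.74438e-10 − (-0.000145712)) = -2.02376e-07.
Running total after k=2: 0.00119429.
Correction k=3: B_{6}/6! · (f^{(5)}(39) − f^{(5)}(7)) = 1/30240 · (-3.21950e-11 − (-0.000166528)) = 5.50687e-09.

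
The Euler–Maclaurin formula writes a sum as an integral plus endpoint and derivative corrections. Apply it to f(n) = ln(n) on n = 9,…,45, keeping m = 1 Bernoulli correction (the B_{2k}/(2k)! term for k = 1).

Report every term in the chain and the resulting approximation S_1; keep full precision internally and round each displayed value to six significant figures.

The integral term ∫_9^45 ln(x) dx = 115.525.
Endpoint term: (f(9) + f(45))/2 = (2.19722 + 3.80666)/2 = 3.00194.
Integral + boundary = 118.527.
Correction k=1: B_{2}/2! · (f^{(1)}(45) − f^{(1)}(9)) = 1/12 · (0.0222222 − 0.111111) = -0.00740741.

S_1 ≈ 118.519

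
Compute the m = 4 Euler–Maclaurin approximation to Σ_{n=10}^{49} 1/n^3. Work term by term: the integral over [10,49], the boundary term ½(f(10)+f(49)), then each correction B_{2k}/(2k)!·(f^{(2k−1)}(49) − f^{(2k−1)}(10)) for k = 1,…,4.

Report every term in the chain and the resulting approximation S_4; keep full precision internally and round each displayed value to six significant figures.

S_4 ≈ 0.00532088

Integral: ∫_10^49 1/x^3 dx = 0.00479175.
Boundary: ½(f(10) + f(49)) = ½(0.00100000 + 8.49986e-06) = 0.000504250.
Integral + boundary = 0.00529600.
Order-1 term: 1/12 · (-5.20400e-07 − (-0.000300000)) = 2.49566e-05.
Partial sum through k=1: 0.00532096.
Order-2 term: −1/720 · (-4.33486e-09 − (-6.00000e-05)) = -8.33273e-08.
Partial sum through k=2: 0.00532088.
Order-3 term: 1/30240 · (-7.58284e-11 − (-2.52000e-05)) = 8.33331e-10.
Partial sum through k=3: 0.00532088.
Order-4 term: −1/1209600 · (-2.27390e-12 − (-1.81440e-05)) = -1.50000e-11.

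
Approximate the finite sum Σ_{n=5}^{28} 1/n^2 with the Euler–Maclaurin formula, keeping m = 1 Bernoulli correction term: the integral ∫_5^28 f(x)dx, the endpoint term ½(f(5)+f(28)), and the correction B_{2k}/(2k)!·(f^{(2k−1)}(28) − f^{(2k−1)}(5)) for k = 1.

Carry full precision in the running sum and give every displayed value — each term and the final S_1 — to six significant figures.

Integral: ∫_5^28 1/x^2 dx = 0.164286.
Endpoint term: (f(5) + f(28))/2 = (0.0400000 + 0.00127551)/2 = 0.0206378.
Integral + boundary = 0.184923.
Correction k=1: B_{2}/2! · (f^{(1)}(28) − f^{(1)}(5)) = 1/12 · (-9.11079e-05 − (-0.0160000)) = 0.00132574.

S_1 ≈ 0.186249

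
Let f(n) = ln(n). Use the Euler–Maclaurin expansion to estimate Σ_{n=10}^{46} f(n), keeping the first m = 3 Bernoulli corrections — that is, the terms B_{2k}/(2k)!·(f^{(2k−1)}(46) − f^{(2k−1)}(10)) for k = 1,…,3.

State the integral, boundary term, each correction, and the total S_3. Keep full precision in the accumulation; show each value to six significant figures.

S_3 ≈ 120.151

The integral term ∫_10^46 ln(x) dx = 117.092.
Endpoint term: (f(10) + f(46))/2 = (2.30259 + 3.82864)/2 = 3.06561.
Running total after boundary: 120.157.
Order-1 term: 1/12 · (0.0217391 − 0.100000) = -0.00652174.
Partial sum through k=1: 120.151.
Order-2 term: −1/720 · (2.05474e-05 − 0.00200000) = 2.74924e-06.
Partial sum through k=2: 120.151.
Order-3 term: 1/30240 · (1.16526e-07 − 0.000240000) = -7.93265e-09.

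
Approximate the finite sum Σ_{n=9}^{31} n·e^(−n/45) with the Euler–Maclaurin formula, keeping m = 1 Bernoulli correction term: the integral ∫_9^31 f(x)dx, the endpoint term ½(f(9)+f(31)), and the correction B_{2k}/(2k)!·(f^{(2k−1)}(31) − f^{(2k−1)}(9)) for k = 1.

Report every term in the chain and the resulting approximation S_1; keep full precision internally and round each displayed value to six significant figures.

The integral term ∫_9^31 x·e^(−x/45) dx = 272.219.
Boundary: ½(f(9) + f(31)) = ½(7.36858 + 15.5661) = 11.4674.
Integral + boundary = 283.686.
k=1: B_{2}/(2)! × [f^{(1)}(31) − f^{(1)}(9)] = 1/12 × (0.156219 − 0.654985) = -0.0415638.

S_1 ≈ 283.644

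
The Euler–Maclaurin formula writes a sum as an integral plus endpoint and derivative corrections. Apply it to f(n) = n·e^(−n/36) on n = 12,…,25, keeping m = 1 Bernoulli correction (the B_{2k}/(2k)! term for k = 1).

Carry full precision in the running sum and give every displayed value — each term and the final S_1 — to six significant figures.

S_1 ≈ 152.104

The integral term ∫_12^25 x·e^(−x/36) dx = 141.590.
Endpoint term: (f(12) + f(25))/2 = (8.59838 + 12.4838)/2 = 10.5411.
Integral + boundary = 152.131.
Order-1 term: 1/12 · (0.152580 − 0.477688) = -0.0270923.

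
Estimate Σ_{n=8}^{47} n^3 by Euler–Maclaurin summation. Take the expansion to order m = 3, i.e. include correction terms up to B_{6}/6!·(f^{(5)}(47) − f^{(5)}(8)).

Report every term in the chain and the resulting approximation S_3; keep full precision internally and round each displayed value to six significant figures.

Integral: ∫_8^47 x^3 dx = 1.21890e+06.
Endpoint term: (f(8) + f(47))/2 = (512.000 + 103823)/2 = 52167.5.
Running total after boundary: 1.27106e+06.
Correction k=1: B_{2}/2! · (f^{(1)}(47) − f^{(1)}(8)) = 1/12 · (6627.00 − 192.000) = 536.250.
Partial sum through k=1: 1.27160e+06.
Correction k=2: B_{4}/4! · (f^{(3)}(47) − f^{(3)}(8)) = −1/720 · (6.00000 − 6.00000) = 0.00000.
Partial sum through k=2: 1.27160e+06.
Correction k=3: B_{6}/6! · (f^{(5)}(47) − f^{(5)}(8)) = 1/30240 · (0.00000 − 0.00000) = 0.00000.

S_3 ≈ 1.27160e+06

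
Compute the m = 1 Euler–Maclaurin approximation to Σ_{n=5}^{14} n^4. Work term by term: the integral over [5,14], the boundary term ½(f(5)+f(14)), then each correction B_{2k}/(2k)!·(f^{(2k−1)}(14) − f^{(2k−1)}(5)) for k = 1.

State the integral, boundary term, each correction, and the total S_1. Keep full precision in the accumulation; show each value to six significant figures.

S_1 ≈ 127333

The integral term ∫_5^14 x^4 dx = 106940.
Boundary: ½(f(5) + f(14)) = ½(625.000 + 38416.0) = 19520.5.
Running total after boundary: 126460.
Order-1 term: 1/12 · (10976.0 − 500.000) = 873.000.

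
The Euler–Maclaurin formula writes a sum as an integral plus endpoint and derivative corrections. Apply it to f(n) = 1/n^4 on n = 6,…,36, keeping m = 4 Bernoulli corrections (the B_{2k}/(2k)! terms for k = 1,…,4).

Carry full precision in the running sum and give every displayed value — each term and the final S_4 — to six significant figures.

S_4 ≈ 0.00196445

The integral term ∫_6^36 1/x^4 dx = 0.00153607.
½[f(6) + f(36)] = ½[0.000771605 + 5.95374e-07] = 0.000386100.
So far: 0.00192217.
Correction k=1: B_{2}/2! · (f^{(1)}(36) − f^{(1)}(6)) = 1/12 · (-6.61527e-08 − (-0.000514403)) = 4.28614e-05.
Partial sum through k=1: 0.00196503.
Correction k=2: B_{4}/4! · (f^{(3)}(36) − f^{(3)}(6)) = −1/720 · (-1.53131e-09 − (-0.000428669)) = -5.95372e-07.
Partial sum through k=2: 0.00196443.
Correction k=3: B_{6}/6! · (f^{(5)}(36) − f^{(5)}(6)) = 1/30240 · (-6.61678e-11 − (-0.000666819)) = 2.20509e-08.
Partial sum through k=3: 0.00196445.
Correction k=4: B_{8}/8! · (f^{(7)}(36) − f^{(7)}(6)) = −1/1209600 · (-4.59499e-12 − (-0.00166705)) = -1.37818e-09.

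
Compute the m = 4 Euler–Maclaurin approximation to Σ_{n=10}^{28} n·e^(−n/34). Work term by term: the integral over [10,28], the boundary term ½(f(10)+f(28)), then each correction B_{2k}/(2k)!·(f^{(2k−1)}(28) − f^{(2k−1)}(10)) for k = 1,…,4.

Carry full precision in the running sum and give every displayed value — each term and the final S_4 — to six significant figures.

The integral term ∫_10^28 x·e^(−x/34) dx = 189.644.
½[f(10) + f(28)] = ½[7.45189 + 12.2886] = 9.87026.
So far: 199.514.
k=1: B_{2}/(2)! × [f^{(1)}(28) − f^{(1)}(10)] = 1/12 × (0.0774494 − 0.526016) = -0.0373805.
After k=1: 199.476.
k=2: B_{4}/(4)! × [f^{(3)}(28) − f^{(3)}(10)] = −1/720 × (0.000826306 − 0.00174428) = 1.27497e-06.
After k=2: 199.476.
k=3: B_{6}/(6)! × [f^{(5)}(28) − f^{(5)}(10)] = 1/30240 × (1.37164e-06 − 2.62417e-06) = -4.14197e-11.
After k=3: 199.476.
k=4: B_{8}/(8)! × [f^{(7)}(28) − f^{(7)}(10)] = −1/1209600 × (1.75474e-09 − 3.23481e-09) = 1.22360e-15.

S_4 ≈ 199.476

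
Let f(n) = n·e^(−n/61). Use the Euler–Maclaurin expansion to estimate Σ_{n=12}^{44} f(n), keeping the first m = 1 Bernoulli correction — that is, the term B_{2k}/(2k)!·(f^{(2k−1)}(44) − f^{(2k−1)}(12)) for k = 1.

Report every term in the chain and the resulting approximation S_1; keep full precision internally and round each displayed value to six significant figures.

S_1 ≈ 559.798

The integral term ∫_12^44 x·e^(−x/61) dx = 544.219.
Endpoint term: (f(12) + f(44))/2 = (9.85703 + 21.3890)/2 = 15.6230.
Running total after boundary: 559.842.
Correction k=1: B_{2}/2! · (f^{(1)}(44) − f^{(1)}(12)) = 1/12 · (0.135474 − 0.659829) = -0.0436962.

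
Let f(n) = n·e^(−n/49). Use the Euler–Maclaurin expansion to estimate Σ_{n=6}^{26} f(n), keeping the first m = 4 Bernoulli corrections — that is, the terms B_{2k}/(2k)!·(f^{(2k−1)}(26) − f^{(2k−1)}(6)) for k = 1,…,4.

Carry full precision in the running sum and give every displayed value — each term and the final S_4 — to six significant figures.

Integral: ∫_6^26 x·e^(−x/49) dx = 222.605.
Boundary: ½(f(6) + f(26)) = ½(5.30851 + 15.2944) = 10.3014.
So far: 232.906.
k=1: B_{2}/(2)! × [f^{(1)}(26) − f^{(1)}(6)] = 1/12 × (0.276115 − 0.776414) = -0.0416916.
After k=1: 232.864.
k=2: B_{4}/(4)! × [f^{(3)}(26) − f^{(3)}(6)] = −1/720 × (0.000605000 − 0.00106036) = 6.32440e-07.
After k=2: 232.864.
k=3: B_{6}/(6)! × [f^{(5)}(26) − f^{(5)}(6)] = 1/30240 × (4.56060e-07 − 7.48581e-07) = -9.67331e-12.
After k=3: 232.864.
k=4: B_{8}/(8)! × [f^{(7)}(26) − f^{(7)}(6)] = −1/1209600 × (2.74944e-10 − 4.39621e-10) = 1.36141e-16.

S_4 ≈ 232.864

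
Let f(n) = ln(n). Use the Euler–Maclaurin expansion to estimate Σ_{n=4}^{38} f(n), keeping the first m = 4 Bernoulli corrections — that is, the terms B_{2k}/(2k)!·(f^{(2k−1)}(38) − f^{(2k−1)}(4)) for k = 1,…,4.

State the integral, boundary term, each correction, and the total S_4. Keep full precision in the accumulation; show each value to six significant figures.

Integral: ∫_4^38 ln(x) dx = 98.6831.
½[f(4) + f(38)] = ½[1.38629 + 3.63759] = 2.51194.
Running total after boundary: 101.195.
Order-1 term: 1/12 · (0.0263158 − 0.250000) = -0.0186404.
Partial sum through k=1: 101.176.
Order-2 term: −1/720 · (3.64485e-05 − 0.0312500) = 4.33522e-05.
Partial sum through k=2: 101.176.
Order-3 term: 1/30240 · (3.02896e-07 − 0.0234375) = -7.75040e-07.
Partial sum through k=3: 101.176.
Order-4 term: −1/1209600 · (6.29285e-09 − 0.0439453) = 3.63304e-08.

S_4 ≈ 101.176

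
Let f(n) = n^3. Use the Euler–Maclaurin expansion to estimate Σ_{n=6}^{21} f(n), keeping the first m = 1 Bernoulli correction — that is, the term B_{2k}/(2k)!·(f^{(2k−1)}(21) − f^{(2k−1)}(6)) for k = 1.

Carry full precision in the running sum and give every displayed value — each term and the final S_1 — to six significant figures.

S_1 ≈ 53136.0

The integral term ∫_6^21 x^3 dx = 48296.2.
½[f(6) + f(21)] = ½[216.000 + 9261.00] = 4738.50.
Running total after boundary: 53034.8.
Correction k=1: B_{2}/2! · (f^{(1)}(21) − f^{(1)}(6)) = 1/12 · (1323.00 − 108.000) = 101.250.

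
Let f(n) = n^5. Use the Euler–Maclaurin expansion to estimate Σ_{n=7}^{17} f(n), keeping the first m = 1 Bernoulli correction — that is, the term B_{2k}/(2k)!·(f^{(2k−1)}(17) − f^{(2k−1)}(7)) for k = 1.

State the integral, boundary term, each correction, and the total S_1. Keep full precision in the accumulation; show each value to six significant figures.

S_1 ≈ 4.75545e+06

Integral: ∫_7^17 x^5 dx = 4.00332e+06.
Boundary: ½(f(7) + f(17)) = ½(16807.0 + 1.41986e+06) = 718332.
Running total after boundary: 4.72165e+06.
k=1: B_{2}/(2)! × [f^{(1)}(17) − f^{(1)}(7)] = 1/12 × (417605 − 12005.0) = 33800.0.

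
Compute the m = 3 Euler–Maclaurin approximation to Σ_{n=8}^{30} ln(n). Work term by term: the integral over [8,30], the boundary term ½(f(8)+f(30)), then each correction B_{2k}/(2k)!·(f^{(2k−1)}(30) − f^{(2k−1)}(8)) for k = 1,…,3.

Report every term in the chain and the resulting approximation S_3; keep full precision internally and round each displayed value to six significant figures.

S_3 ≈ 66.1331

Integral: ∫_8^30 ln(x) dx = 63.4004.
½[f(8) + f(30)] = ½[2.07944 + 3.40120] = 2.74032.
Running total after boundary: 66.1407.
Correction k=1: B_{2}/2! · (f^{(1)}(30) − f^{(1)}(8)) = 1/12 · (0.0333333 − 0.125000) = -0.00763889.
Partial sum through k=1: 66.1331.
Correction k=2: B_{4}/4! · (f^{(3)}(30) − f^{(3)}(8)) = −1/720 · (7.40741e-05 − 0.00390625) = 5.32247e-06.
Partial sum through k=2: 66.1331.
Correction k=3: B_{6}/6! · (f^{(5)}(30) − f^{(5)}(8)) = 1/30240 · (9.87654e-07 − 0.000732422) = -2.41876e-08.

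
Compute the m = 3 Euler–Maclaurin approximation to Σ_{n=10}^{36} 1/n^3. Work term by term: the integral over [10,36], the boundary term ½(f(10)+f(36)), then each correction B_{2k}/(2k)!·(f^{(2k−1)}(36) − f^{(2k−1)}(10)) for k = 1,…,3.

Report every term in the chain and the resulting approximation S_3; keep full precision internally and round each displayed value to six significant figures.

S_3 ≈ 0.00514968

Integral: ∫_10^36 1/x^3 dx = 0.00461420.
Boundary: ½(f(10) + f(36)) = ½(0.00100000 + 2.14335e-05) = 0.000510717.
So far: 0.00512491.
Order-1 term: 1/12 · (-1.78612e-06 − (-0.000300000)) = 2.48512e-05.
Partial sum through k=1: 0.00514977.
Order-2 term: −1/720 · (-2.75636e-08 − (-6.00000e-05)) = -8.32951e-08.
Partial sum through k=2: 0.00514968.
Order-3 term: 1/30240 · (-8.93265e-10 − (-2.52000e-05)) = 8.33304e-10.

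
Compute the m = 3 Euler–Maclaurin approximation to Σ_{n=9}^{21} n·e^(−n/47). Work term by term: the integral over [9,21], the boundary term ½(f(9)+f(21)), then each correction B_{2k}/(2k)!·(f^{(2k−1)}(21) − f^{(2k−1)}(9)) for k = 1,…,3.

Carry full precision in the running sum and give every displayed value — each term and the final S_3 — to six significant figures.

S_3 ≈ 139.350

∫_9^21 x·e^(−x/47) dx evaluates to 128.943.
Endpoint term: (f(9) + f(21))/2 = (7.43156 + 13.4330)/2 = 10.4323.
So far: 139.376.
k=1: B_{2}/(2)! × [f^{(1)}(21) − f^{(1)}(9)] = 1/12 × (0.353858 − 0.667610) = -0.0261460.
Partial sum through k=1: 139.350.
k=2: B_{4}/(4)! × [f^{(3)}(21) − f^{(3)}(9)] = −1/720 × (0.000739335 − 0.00104983) = 4.31239e-07.
Partial sum through k=2: 139.350.
k=3: B_{6}/(6)! × [f^{(5)}(21) − f^{(5)}(9)] = 1/30240 × (5.96868e-07 − 8.13685e-07) = -7.16989e-12.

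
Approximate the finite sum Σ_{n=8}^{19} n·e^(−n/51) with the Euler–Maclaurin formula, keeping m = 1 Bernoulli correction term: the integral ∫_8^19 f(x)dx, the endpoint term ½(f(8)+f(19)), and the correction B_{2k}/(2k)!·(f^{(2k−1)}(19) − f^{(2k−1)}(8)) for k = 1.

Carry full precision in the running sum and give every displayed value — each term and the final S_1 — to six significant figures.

S_1 ≈ 122.454

The integral term ∫_8^19 x·e^(−x/51) dx = 112.514.
Boundary: ½(f(8) + f(19)) = ½(6.83857 + 13.0905) = 9.96456.
So far: 122.478.
k=1: B_{2}/(2)! × [f^{(1)}(19) − f^{(1)}(8)] = 1/12 × (0.432299 − 0.720732) = -0.0240361.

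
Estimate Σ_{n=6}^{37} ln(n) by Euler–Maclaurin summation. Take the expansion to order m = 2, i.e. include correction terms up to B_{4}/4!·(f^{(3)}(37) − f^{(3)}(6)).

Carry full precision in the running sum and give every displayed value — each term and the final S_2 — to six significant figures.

S_2 ≈ 94.5431

The integral term ∫_6^37 ln(x) dx = 91.8534.
Boundary: ½(f(6) + f(37)) = ½(1.79176 + 3.61092) = 2.70134.
Running total after boundary: 94.5547.
Correction k=1: B_{2}/2! · (f^{(1)}(37) − f^{(1)}(6)) = 1/12 · (0.0270270 − 0.166667) = -0.0116366.
Running total after k=1: 94.5431.
Correction k=2: B_{4}/4! · (f^{(3)}(37) − f^{(3)}(6)) = −1/720 · (3.94843e-05 − 0.00925926) = 1.28052e-05.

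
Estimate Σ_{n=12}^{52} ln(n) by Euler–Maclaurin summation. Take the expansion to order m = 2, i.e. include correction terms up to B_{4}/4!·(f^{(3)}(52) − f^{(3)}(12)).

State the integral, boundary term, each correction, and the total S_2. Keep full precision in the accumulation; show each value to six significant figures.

Integral: ∫_12^52 ln(x) dx = 135.646.
Boundary: ½(f(12) + f(52)) = ½(2.48491 + 3.95124) = 3.21808.
Running total after boundary: 138.864.
k=1: B_{2}/(2)! × [f^{(1)}(52) − f^{(1)}(12)] = 1/12 × (0.0192308 − 0.0833333) = -0.00534188.
After k=1: 138.859.
k=2: B_{4}/(4)! × [f^{(3)}(52) − f^{(3)}(12)] = −1/720 × (1.42239e-05 − 0.00115741) = 1.58775e-06.

S_2 ≈ 138.859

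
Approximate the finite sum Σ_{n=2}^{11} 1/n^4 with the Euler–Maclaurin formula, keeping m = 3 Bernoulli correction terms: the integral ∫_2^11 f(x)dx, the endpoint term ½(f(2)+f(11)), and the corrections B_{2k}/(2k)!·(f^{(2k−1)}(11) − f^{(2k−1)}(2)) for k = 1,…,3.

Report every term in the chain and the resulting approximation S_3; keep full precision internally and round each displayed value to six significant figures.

S_3 ≈ 0.0822469

∫_2^11 1/x^4 dx evaluates to 0.0414162.
Boundary: ½(f(2) + f(11)) = ½(0.0625000 + 6.83013e-05) = 0.0312842.
So far: 0.0727004.
Correction k=1: B_{2}/2! · (f^{(1)}(11) − f^{(1)}(2)) = 1/12 · (-2.48369e-05 − (-0.125000)) = 0.0104146.
Partial sum through k=1: 0.0831150.
Correction k=2: B_{4}/4! · (f^{(3)}(11) − f^{(3)}(2)) = −1/720 · (-6.15790e-06 − (-0.937500)) = -0.00130207.
Partial sum through k=2: 0.0818129.
Correction k=3: B_{6}/6! · (f^{(5)}(11) − f^{(5)}(2)) = 1/30240 · (-2.84994e-06 − (-13.1250)) = 0.000434028.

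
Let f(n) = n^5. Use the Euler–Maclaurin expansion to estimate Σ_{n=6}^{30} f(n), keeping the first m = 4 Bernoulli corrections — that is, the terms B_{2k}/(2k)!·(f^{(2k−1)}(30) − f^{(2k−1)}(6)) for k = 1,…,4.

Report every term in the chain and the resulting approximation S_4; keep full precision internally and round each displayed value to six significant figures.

S_4 ≈ 1.33983e+08

∫_6^30 x^5 dx evaluates to 1.21492e+08.
Boundary: ½(f(6) + f(30)) = ½(7776.00 + 2.43000e+07) = 1.21539e+07.
Running total after boundary: 1.33646e+08.
k=1: B_{2}/(2)! × [f^{(1)}(30) − f^{(1)}(6)] = 1/12 × (4.05000e+06 − 6480.00) = 336960.
Partial sum through k=1: 1.33983e+08.
k=2: B_{4}/(4)! × [f^{(3)}(30) − f^{(3)}(6)] = −1/720 × (54000.0 − 2160.00) = -72.0000.
Partial sum through k=2: 1.33983e+08.
k=3: B_{6}/(6)! × [f^{(5)}(30) − f^{(5)}(6)] = 1/30240 × (120.000 − 120.000) = 0.00000.
Partial sum through k=3: 1.33983e+08.
k=4: B_{8}/(8)! × [f^{(7)}(30) − f^{(7)}(6)] = −1/1209600 × (0.00000 − 0.00000) = 0.00000.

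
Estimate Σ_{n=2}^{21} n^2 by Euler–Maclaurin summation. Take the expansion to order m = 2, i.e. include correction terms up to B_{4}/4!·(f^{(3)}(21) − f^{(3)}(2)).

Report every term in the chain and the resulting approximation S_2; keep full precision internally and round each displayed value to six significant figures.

S_2 ≈ 3310.00

∫_2^21 x^2 dx evaluates to 3084.33.
½[f(2) + f(21)] = ½[4.00000 + 441.000] = 222.500.
So far: 3306.83.
Correction k=1: B_{2}/2! · (f^{(1)}(21) − f^{(1)}(2)) = 1/12 · (42.0000 − 4.00000) = 3.16667.
Partial sum through k=1: 3310.00.
Correction k=2: B_{4}/4! · (f^{(3)}(21) − f^{(3)}(2)) = −1/720 · (0.00000 − 0.00000) = 0.00000.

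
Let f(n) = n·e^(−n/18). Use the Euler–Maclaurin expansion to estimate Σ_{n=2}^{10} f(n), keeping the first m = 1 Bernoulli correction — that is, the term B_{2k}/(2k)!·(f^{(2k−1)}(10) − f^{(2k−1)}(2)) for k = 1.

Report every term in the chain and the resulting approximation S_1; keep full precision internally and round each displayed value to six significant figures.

S_1 ≈ 36.6890

The integral term ∫_2^10 x·e^(−x/18) dx = 32.9704.
Endpoint term: (f(2) + f(10))/2 = (1.78968 + 5.73753)/2 = 3.76361.
Running total after boundary: 36.7340.
k=1: B_{2}/(2)! × [f^{(1)}(10) − f^{(1)}(2)] = 1/12 × (0.255002 − 0.795413) = -0.0450343.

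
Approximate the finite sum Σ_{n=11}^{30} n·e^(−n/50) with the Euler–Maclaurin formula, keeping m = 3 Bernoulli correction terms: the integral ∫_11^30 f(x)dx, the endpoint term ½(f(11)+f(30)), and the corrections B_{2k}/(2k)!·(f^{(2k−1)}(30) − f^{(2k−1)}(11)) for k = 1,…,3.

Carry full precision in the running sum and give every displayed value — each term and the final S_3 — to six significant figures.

S_3 ≈ 265.048

∫_11^30 x·e^(−x/50) dx evaluates to 252.436.
Endpoint term: (f(11) + f(30))/2 = (8.82771 + 16.4643)/2 = 12.6460.
Running total after boundary: 265.082.
k=1: B_{2}/(2)! × [f^{(1)}(30) − f^{(1)}(11)] = 1/12 × (0.219525 − 0.625965) = -0.0338700.
After k=1: 265.048.
k=2: B_{4}/(4)! × [f^{(3)}(30) − f^{(3)}(11)] = −1/720 × (0.000526859 − 0.000892401) = 5.07697e-07.
After k=2: 265.048.
k=3: B_{6}/(6)! × [f^{(5)}(30) − f^{(5)}(11)] = 1/30240 × (3.86363e-07 − 6.13766e-07) = -7.51994e-12.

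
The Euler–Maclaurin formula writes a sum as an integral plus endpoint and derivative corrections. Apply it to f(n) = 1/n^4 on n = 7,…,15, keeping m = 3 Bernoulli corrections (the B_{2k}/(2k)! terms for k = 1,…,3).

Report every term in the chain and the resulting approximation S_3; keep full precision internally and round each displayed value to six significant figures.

Integral: ∫_7^15 1/x^4 dx = 0.000873052.
½[f(7) + f(15)] = ½[0.000416493 + 1.97531e-05] = 0.000218123.
Integral + boundary = 0.00109117.
Order-1 term: 1/12 · (-5.26749e-06 − (-0.000237996)) = 1.93940e-05.
Running total after k=1: 0.00111057.
Order-2 term: −1/720 · (-7.02332e-07 − (-0.000145712)) = -2.01402e-07.
Running total after k=2: 0.00111037.
Order-3 term: 1/30240 · (-1.74803e-07 − (-0.000166528)) = 5.50109e-09.

S_3 ≈ 0.00111037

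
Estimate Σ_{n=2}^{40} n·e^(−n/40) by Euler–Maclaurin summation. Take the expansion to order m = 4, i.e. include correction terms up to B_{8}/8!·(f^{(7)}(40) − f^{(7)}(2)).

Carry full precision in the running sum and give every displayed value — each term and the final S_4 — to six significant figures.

The integral term ∫_2^40 x·e^(−x/40) dx = 420.851.
Endpoint term: (f(2) + f(40))/2 = (1.90246 + 14.7152)/2 = 8.30882.
So far: 429.160.
k=1: B_{2}/(2)! × [f^{(1)}(40) − f^{(1)}(2)] = 1/12 × (0.00000 − 0.903668) = -0.0753057.
After k=1: 429.085.
k=2: B_{4}/(4)! × [f^{(3)}(40) − f^{(3)}(2)] = −1/720 × (0.000459849 − 0.00175383) = 1.79719e-06.
After k=2: 429.085.
k=3: B_{6}/(6)! × [f^{(5)}(40) − f^{(5)}(2)] = 1/30240 × (5.74812e-07 − 1.83929e-06) = -4.18148e-11.
After k=3: 429.085.
k=4: B_{8}/(8)! × [f^{(7)}(40) − f^{(7)}(2)] = −1/1209600 × (5.38886e-10 − 1.61402e-09) = 8.88838e-16.

S_4 ≈ 429.085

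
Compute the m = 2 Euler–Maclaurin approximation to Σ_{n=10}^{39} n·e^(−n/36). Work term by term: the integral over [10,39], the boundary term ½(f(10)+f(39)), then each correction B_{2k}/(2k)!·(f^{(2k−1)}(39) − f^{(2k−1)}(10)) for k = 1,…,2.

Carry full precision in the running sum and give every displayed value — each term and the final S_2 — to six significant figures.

The integral term ∫_10^39 x·e^(−x/36) dx = 340.506.
½[f(10) + f(39)] = ½[7.57465 + 13.2002] = 10.3874.
Running total after boundary: 350.893.
Correction k=1: B_{2}/2! · (f^{(1)}(39) − f^{(1)}(10)) = 1/12 · (-0.0282055 − 0.547058) = -0.0479386.
After k=1: 350.845.
Correction k=2: B_{4}/4! · (f^{(3)}(39) − f^{(3)}(10)) = −1/720 · (0.000500560 − 0.00159104) = 1.51456e-06.

S_2 ≈ 350.845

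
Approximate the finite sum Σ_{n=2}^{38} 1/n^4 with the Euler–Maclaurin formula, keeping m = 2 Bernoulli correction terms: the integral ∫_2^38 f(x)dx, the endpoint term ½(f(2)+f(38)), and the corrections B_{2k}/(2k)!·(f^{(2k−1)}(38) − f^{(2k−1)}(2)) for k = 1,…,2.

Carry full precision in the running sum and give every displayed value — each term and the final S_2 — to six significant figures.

S_2 ≈ 0.0820254

The integral term ∫_2^38 1/x^4 dx = 0.0416606.
½[f(2) + f(38)] = ½[0.0625000 + 4.79585e-07] = 0.0312502.
So far: 0.0729108.
Correction k=1: B_{2}/2! · (f^{(1)}(38) − f^{(1)}(2)) = 1/12 · (-5.04826e-08 − (-0.125000)) = 0.0104167.
Running total after k=1: 0.0833275.
Correction k=2: B_{4}/4! · (f^{(3)}(38) − f^{(3)}(2)) = −1/720 · (-1.04881e-09 − (-0.937500)) = -0.00130208.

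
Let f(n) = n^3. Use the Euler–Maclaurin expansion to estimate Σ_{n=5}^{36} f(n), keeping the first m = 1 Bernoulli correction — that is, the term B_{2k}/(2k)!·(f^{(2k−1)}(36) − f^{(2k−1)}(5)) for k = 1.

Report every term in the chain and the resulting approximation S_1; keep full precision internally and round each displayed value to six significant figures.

S_1 ≈ 443456

Integral: ∫_5^36 x^3 dx = 419748.
½[f(5) + f(36)] = ½[125.000 + 46656.0] = 23390.5.
Running total after boundary: 443138.
Correction k=1: B_{2}/2! · (f^{(1)}(36) − f^{(1)}(5)) = 1/12 · (3888.00 − 75.0000) = 317.750.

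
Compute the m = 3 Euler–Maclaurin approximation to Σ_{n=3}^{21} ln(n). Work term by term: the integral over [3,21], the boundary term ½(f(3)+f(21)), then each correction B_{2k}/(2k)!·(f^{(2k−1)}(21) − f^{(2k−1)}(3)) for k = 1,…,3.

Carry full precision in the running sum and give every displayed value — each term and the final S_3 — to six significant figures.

Integral: ∫_3^21 ln(x) dx = 42.6391.
Boundary: ½(f(3) + f(21)) = ½(1.09861 + 3.04452) = 2.07157.
Integral + boundary = 44.7107.
Order-1 term: 1/12 · (0.0476190 − 0.333333) = -0.0238095.
After k=1: 44.6869.
Order-2 term: −1/720 · (0.000215959 − 0.0740741) = 0.000102581.
After k=2: 44.6870.
Order-3 term: 1/30240 · (5.87645e-06 − 0.0987654) = -3.26586e-06.

S_3 ≈ 44.6870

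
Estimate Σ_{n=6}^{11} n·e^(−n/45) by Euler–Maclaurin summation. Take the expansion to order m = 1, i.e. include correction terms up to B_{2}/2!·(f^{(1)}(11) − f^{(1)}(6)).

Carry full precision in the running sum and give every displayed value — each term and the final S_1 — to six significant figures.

Integral: ∫_6^11 x·e^(−x/45) dx = 35.0112.
½[f(6) + f(11)] = ½[5.25104 + 8.61453] = 6.93279.
So far: 41.9440.
Correction k=1: B_{2}/2! · (f^{(1)}(11) − f^{(1)}(6)) = 1/12 · (0.591705 − 0.758484) = -0.0138982.

S_1 ≈ 41.9301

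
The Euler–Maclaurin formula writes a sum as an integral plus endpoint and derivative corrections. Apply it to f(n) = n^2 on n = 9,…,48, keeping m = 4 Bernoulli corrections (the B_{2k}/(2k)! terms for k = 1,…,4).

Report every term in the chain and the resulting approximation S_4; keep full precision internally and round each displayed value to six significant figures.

∫_9^48 x^2 dx evaluates to 36621.0.
Boundary: ½(f(9) + f(48)) = ½(81.0000 + 2304.00) = 1192.50.
Integral + boundary = 37813.5.
k=1: B_{2}/(2)! × [f^{(1)}(48) − f^{(1)}(9)] = 1/12 × (96.0000 − 18.0000) = 6.50000.
After k=1: 37820.0.
k=2: B_{4}/(4)! × [f^{(3)}(48) − f^{(3)}(9)] = −1/720 × (0.00000 − 0.00000) = 0.00000.
After k=2: 37820.0.
k=3: B_{6}/(6)! × [f^{(5)}(48) − f^{(5)}(9)] = 1/30240 × (0.00000 − 0.00000) = 0.00000.
After k=3: 37820.0.
k=4: B_{8}/(8)! × [f^{(7)}(48) − f^{(7)}(9)] = −1/1209600 × (0.00000 − 0.00000) = 0.00000.

S_4 ≈ 37820.0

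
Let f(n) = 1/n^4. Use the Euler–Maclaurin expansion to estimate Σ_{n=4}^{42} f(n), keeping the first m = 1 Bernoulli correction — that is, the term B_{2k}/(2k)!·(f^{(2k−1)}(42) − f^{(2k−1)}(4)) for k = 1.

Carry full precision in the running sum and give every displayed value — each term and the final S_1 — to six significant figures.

S_1 ≈ 0.00748264

∫_4^42 1/x^4 dx evaluates to 0.00520383.
½[f(4) + f(42)] = ½[0.00390625 + 3.21368e-07] = 0.00195329.
Integral + boundary = 0.00715712.
k=1: B_{2}/(2)! × [f^{(1)}(42) − f^{(1)}(4)] = 1/12 × (-3.06065e-08 − (-0.00390625)) = 0.000325518.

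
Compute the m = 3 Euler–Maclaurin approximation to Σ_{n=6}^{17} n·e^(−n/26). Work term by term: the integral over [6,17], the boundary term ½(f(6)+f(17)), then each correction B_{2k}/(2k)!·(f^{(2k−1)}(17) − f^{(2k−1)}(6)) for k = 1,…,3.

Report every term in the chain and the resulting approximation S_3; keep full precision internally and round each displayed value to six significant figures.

S_3 ≈ 85.9032

The integral term ∫_6^17 x·e^(−x/26) dx = 79.1370.
Endpoint term: (f(6) + f(17))/2 = (4.76354 + 8.84071)/2 = 6.80212.
So far: 85.9391.
k=1: B_{2}/(2)! × [f^{(1)}(17) − f^{(1)}(6)] = 1/12 × (0.180014 − 0.610710) = -0.0358913.
Partial sum through k=1: 85.9032.
k=2: B_{4}/(4)! × [f^{(3)}(17) − f^{(3)}(6)] = −1/720 × (0.00180488 − 0.00325230) = 2.01031e-06.
Partial sum through k=2: 85.9032.
k=3: B_{6}/(6)! × [f^{(5)}(17) − f^{(5)}(6)] = 1/30240 × (4.94595e-06 − 8.28578e-06) = -1.10444e-10.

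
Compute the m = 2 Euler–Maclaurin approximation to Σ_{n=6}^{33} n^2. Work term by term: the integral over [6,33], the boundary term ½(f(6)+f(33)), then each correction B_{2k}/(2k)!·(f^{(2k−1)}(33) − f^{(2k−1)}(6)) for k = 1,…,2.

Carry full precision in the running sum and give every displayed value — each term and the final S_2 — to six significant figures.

S_2 ≈ 12474.0

The integral term ∫_6^33 x^2 dx = 11907.0.
Boundary: ½(f(6) + f(33)) = ½(36.0000 + 1089.00) = 562.500.
So far: 12469.5.
Correction k=1: B_{2}/2! · (f^{(1)}(33) − f^{(1)}(6)) = 1/12 · (66.0000 − 12.0000) = 4.50000.
Partial sum through k=1: 12474.0.
Correction k=2: B_{4}/4! · (f^{(3)}(33) − f^{(3)}(6)) = −1/720 · (0.00000 − 0.00000) = 0.00000.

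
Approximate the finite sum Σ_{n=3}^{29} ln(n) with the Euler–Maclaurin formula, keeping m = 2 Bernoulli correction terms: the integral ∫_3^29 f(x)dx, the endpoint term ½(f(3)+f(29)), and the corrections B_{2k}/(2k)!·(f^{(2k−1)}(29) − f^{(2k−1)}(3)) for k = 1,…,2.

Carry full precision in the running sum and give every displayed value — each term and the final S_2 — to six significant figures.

S_2 ≈ 70.5639

∫_3^29 ln(x) dx evaluates to 68.3557.
Endpoint term: (f(3) + f(29))/2 = (1.09861 + 3.36730)/2 = 2.23295.
Running total after boundary: 70.5887.
k=1: B_{2}/(2)! × [f^{(1)}(29) − f^{(1)}(3)] = 1/12 × (0.0344828 − 0.333333) = -0.0249042.
Partial sum through k=1: 70.5638.
k=2: B_{4}/(4)! × [f^{(3)}(29) − f^{(3)}(3)] = −1/720 × (8.20042e-05 − 0.0740741) = 0.000102767.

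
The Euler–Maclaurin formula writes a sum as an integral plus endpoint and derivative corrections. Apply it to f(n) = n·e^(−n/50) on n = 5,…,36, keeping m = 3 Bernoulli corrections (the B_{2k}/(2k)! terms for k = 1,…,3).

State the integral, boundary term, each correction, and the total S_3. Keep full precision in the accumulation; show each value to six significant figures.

∫_5^36 x·e^(−x/50) dx evaluates to 395.268.
Boundary: ½(f(5) + f(36)) = ½(4.52419 + 17.5231) = 11.0236.
Running total after boundary: 406.292.
k=1: B_{2}/(2)! × [f^{(1)}(36) − f^{(1)}(5)] = 1/12 × (0.136291 − 0.814354) = -0.0565053.
Running total after k=1: 406.235.
k=2: B_{4}/(4)! × [f^{(3)}(36) − f^{(3)}(5)] = −1/720 × (0.000443918 − 0.00104961) = 8.41241e-07.
Running total after k=2: 406.235.
k=3: B_{6}/(6)! × [f^{(5)}(36) − f^{(5)}(5)] = 1/30240 × (3.33328e-07 − 7.09393e-07) = -1.24360e-11.

S_3 ≈ 406.235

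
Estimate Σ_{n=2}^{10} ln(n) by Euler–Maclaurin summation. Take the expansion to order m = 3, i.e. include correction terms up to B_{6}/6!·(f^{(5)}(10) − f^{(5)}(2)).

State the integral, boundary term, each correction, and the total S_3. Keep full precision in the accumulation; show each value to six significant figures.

The integral term ∫_2^10 ln(x) dx = 13.6396.
½[f(2) + f(10)] = ½[0.693147 + 2.30259] = 1.49787.
Running total after boundary: 15.1374.
Order-1 term: 1/12 · (0.100000 − 0.500000) = -0.0333333.
Running total after k=1: 15.1041.
Order-2 term: −1/720 · (0.00200000 − 0.250000) = 0.000344444.
Running total after k=2: 15.1044.
Order-3 term: 1/30240 · (0.000240000 − 0.750000) = -2.47937e-05.

S_3 ≈ 15.1044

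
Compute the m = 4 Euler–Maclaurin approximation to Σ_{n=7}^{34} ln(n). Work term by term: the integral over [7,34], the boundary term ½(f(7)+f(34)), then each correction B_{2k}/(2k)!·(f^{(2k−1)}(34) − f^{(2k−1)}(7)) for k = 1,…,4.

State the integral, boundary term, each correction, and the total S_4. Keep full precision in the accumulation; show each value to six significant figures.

Integral: ∫_7^34 ln(x) dx = 79.2749.
Boundary: ½(f(7) + f(34)) = ½(1.94591 + 3.52636) = 2.73614.
Integral + boundary = 82.0110.
Order-1 term: 1/12 · (0.0294118 − 0.142857) = -0.00945378.
Partial sum through k=1: 82.0016.
Order-2 term: −1/720 · (5.08854e-05 − 0.00583090) = 8.02780e-06.
Partial sum through k=2: 82.0016.
Order-3 term: 1/30240 · (5.28222e-07 − 0.00142798) = -4.72040e-08.
Partial sum through k=3: 82.0016.
Order-4 term: −1/1209600 · (1.37082e-08 − 0.000874271) = 7.22766e-10.

S_4 ≈ 82.0016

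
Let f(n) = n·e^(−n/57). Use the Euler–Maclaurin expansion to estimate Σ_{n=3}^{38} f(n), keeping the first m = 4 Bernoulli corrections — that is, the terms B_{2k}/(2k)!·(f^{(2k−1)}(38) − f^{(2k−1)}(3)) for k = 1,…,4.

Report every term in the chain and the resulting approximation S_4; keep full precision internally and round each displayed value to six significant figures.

Integral: ∫_3^38 x·e^(−x/57) dx = 464.501.
Boundary: ½(f(3) + f(38)) = ½(2.84619 + 19.5099) = 11.1780.
Running total after boundary: 475.679.
k=1: B_{2}/(2)! × [f^{(1)}(38) − f^{(1)}(3)] = 1/12 × (0.171139 − 0.898796) = -0.0606381.
Partial sum through k=1: 475.619.
k=2: B_{4}/(4)! × [f^{(3)}(38) − f^{(3)}(3)] = −1/720 × (0.000368721 − 0.000860651) = 6.83237e-07.
Partial sum through k=2: 475.619.
k=3: B_{6}/(6)! × [f^{(5)}(38) − f^{(5)}(3)] = 1/30240 × (2.10762e-07 − 4.44649e-07) = -7.73434e-12.
Partial sum through k=3: 475.619.
k=4: B_{8}/(8)! × [f^{(7)}(38) − f^{(7)}(3)] = −1/1209600 × (9.48099e-11 − 1.92182e-10) = 8.04998e-17.

S_4 ≈ 475.619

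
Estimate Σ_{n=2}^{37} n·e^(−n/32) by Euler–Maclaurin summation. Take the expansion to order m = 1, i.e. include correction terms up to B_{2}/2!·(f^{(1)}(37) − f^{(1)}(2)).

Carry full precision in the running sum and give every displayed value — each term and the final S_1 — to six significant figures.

S_1 ≈ 333.987

The integral term ∫_2^37 x·e^(−x/32) dx = 327.303.
Endpoint term: (f(2) + f(37))/2 = (1.87883 + 11.6426)/2 = 6.76070.
Integral + boundary = 334.064.
Correction k=1: B_{2}/2! · (f^{(1)}(37) − f^{(1)}(2)) = 1/12 · (-0.0491662 − 0.880700) = -0.0774888.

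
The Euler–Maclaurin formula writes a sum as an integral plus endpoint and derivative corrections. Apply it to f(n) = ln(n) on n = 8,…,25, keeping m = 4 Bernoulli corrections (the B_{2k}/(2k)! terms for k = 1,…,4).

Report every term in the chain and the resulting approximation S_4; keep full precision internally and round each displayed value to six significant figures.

∫_8^25 ln(x) dx evaluates to 46.8364.
Endpoint term: (f(8) + f(25))/2 = (2.07944 + 3.21888)/2 = 2.64916.
So far: 49.4855.
Correction k=1: B_{2}/2! · (f^{(1)}(25) − f^{(1)}(8)) = 1/12 · (0.0400000 − 0.125000) = -0.00708333.
After k=1: 49.4784.
Correction k=2: B_{4}/4! · (f^{(3)}(25) − f^{(3)}(8)) = −1/720 · (0.000128000 − 0.00390625) = 5.24757e-06.
After k=2: 49.4784.
Correction k=3: B_{6}/6! · (f^{(5)}(25) − f^{(5)}(8)) = 1/30240 · (2.45760e-06 − 0.000732422) = -2.41390e-08.
After k=3: 49.4784.
Correction k=4: B_{8}/8! · (f^{(7)}(25) − f^{(7)}(8)) = −1/1209600 · (1.17965e-07 − 0.000343323) = 2.83734e-10.

S_4 ≈ 49.4784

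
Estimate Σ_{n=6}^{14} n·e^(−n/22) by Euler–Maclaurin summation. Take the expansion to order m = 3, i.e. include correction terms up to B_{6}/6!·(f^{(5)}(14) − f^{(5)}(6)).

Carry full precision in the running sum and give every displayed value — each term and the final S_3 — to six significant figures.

∫_6^14 x·e^(−x/22) dx evaluates to 49.8241.
Boundary: ½(f(6) + f(14)) = ½(4.56780 + 7.40899) = 5.98839.
So far: 55.8125.
Correction k=1: B_{2}/2! · (f^{(1)}(14) − f^{(1)}(6)) = 1/12 · (0.192441 − 0.553673) = -0.0301026.
Running total after k=1: 55.7824.
Correction k=2: B_{4}/4! · (f^{(3)}(14) − f^{(3)}(6)) = −1/720 · (0.00258444 − 0.00428982) = 2.36859e-06.
Running total after k=2: 55.7824.
Correction k=3: B_{6}/6! · (f^{(5)}(14) − f^{(5)}(6)) = 1/30240 · (9.85800e-06 − 1.53630e-05) = -1.82044e-10.

S_3 ≈ 55.7824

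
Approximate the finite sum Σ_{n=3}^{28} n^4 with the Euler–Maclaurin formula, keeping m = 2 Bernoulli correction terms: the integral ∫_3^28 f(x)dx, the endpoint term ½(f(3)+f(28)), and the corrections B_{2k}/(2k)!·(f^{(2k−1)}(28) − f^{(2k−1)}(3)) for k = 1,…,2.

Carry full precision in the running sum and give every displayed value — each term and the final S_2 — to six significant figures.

∫_3^28 x^4 dx evaluates to 3.44202e+06.
Boundary: ½(f(3) + f(28)) = ½(81.0000 + 614656) = 307368.
Integral + boundary = 3.74939e+06.
Order-1 term: 1/12 · (87808.0 − 108.000) = 7308.33.
Partial sum through k=1: 3.75670e+06.
Order-2 term: −1/720 · (672.000 − 72.0000) = -0.833333.

S_2 ≈ 3.75670e+06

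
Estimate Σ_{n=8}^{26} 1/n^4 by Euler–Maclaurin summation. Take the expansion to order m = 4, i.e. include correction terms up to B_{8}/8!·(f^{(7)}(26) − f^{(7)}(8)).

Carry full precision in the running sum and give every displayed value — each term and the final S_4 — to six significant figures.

The integral term ∫_8^26 1/x^4 dx = 0.000632076.
Endpoint term: (f(8) + f(26))/2 = (0.000244141 + 2.18830e-06)/2 = 0.000123164.
Integral + boundary = 0.000755241.
Order-1 term: 1/12 · (-3.36661e-07 − (-0.000122070)) = 1.01445e-05.
Running total after k=1: 0.000765385.
Order-2 term: −1/720 · (-1.49406e-08 − (-5.72205e-05)) = -7.94521e-08.
Running total after k=2: 0.000765306.
Order-3 term: 1/30240 · (-1.23768e-09 − (-5.00679e-05)) = 1.65564e-09.
Running total after k=3: 0.000765308.
Order-4 term: −1/1209600 · (-1.64780e-10 − (-7.04080e-05)) = -5.82075e-11.

S_4 ≈ 0.000765307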